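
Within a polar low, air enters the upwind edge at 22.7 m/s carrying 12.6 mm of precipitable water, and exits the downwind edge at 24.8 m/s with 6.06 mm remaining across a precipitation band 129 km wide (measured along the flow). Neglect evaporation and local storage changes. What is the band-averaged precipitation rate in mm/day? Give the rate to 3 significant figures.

R ≈ 90.9 mm/day

Column moisture flux per unit crosswind length is F = V × PW.
Inflow: F_in = 22.7 × 12.6 = 286.02 mm·m/s
Outflow: F_out = 24.8 × 6.06 = 150.288 mm·m/s
Steady-state rate R = (F_in − F_out)/L = (286.02 − 150.288) / 129000 m = 1.052e-03 mm/s.
R = 1.052e-03 × 3600 × 24 = 90.9 mm/day.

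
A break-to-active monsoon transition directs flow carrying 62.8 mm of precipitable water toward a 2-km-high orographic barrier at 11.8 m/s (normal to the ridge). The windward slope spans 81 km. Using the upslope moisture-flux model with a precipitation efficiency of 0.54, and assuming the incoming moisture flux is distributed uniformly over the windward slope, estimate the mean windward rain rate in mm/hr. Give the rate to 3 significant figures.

R ≈ 17.8 mm/hr

Incoming column moisture flux per unit ridge length: F = V × PW = 11.8 × 62.8 = 741.04 mm·m/s.
Spread over the 81 km slope with efficiency ε = 0.54: R = ε·F/W = 0.54 × 741.04 / 81000 m = 4.940e-03 mm/s.
R = 4.940e-03 × 3600 = 17.8 mm/hr.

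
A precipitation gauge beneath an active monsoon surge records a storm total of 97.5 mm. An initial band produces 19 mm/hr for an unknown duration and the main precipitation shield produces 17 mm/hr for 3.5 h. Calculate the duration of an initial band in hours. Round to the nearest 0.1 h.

duration ≈ 2.0 h

Known phases: 17 × 3.5 = 59.5 mm.
Remaining depth = 97.5 − 59.5 = 38 mm.
Duration = 38 / 19 = 2.0 h.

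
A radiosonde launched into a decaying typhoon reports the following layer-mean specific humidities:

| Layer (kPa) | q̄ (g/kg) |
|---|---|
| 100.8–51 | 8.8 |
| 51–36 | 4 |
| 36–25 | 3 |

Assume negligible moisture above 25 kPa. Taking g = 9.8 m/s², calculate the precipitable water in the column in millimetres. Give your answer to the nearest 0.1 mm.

Precipitable water is the column-integrated vapour mass per unit area: PW = (1/g) Σ q̄ Δp, with q in kg/kg and Δp in Pa (1 kg/m² of water = 1 mm).
Layer 100.8–51 kPa: Δp = 498 hPa = 49800 Pa, q̄ = 0.0088 kg/kg → 0.0088 × 49800 / 9.8 = 44.72 mm
Layer 51–36 kPa: Δp = 150 hPa = 15000 Pa, q̄ = 0.004 kg/kg → 0.004 × 15000 / 9.8 = 6.12 mm
Layer 36–25 kPa: Δp = 110 hPa = 11000 Pa, q̄ = 0.003 kg/kg → 0.003 × 11000 / 9.8 = 3.37 mm
PW = 44.72 + 6.12 + 3.37 = 54.21 ≈ 54.2 mm.

PW ≈ 54.2 mm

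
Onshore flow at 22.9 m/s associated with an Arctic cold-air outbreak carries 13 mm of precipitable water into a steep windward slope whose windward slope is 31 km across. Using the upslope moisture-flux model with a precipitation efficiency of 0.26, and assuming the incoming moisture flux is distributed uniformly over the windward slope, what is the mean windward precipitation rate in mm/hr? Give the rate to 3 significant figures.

R ≈ 8.99 mm/hr

Incoming column moisture flux per unit ridge length: F = V × PW = 22.9 × 13 = 297.7 mm·m/s.
Spread over the 31 km slope with efficiency ε = 0.26: R = ε·F/W = 0.26 × 297.7 / 31000 m = 2.497e-03 mm/s.
R = 2.497e-03 × 3600 = 8.99 mm/hr.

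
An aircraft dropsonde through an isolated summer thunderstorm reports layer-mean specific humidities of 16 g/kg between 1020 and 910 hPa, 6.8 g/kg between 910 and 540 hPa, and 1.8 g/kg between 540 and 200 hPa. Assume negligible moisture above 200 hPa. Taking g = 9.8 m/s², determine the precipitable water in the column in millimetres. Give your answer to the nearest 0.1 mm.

PW ≈ 49.9 mm

Precipitable water is the column-integrated vapour mass per unit area: PW = (1/g) Σ q̄ Δp, with q in kg/kg and Δp in Pa (1 kg/m² of water = 1 mm).
Layer 1020–910 hPa: Δp = 110 hPa = 11000 Pa, q̄ = 0.016 kg/kg → 0.016 × 11000 / 9.8 = 17.96 mm
Layer 910–540 hPa: Δp = 370 hPa = 37000 Pa, q̄ = 0.0068 kg/kg → 0.0068 × 37000 / 9.8 = 25.67 mm
Layer 540–200 hPa: Δp = 340 hPa = 34000 Pa, q̄ = 0.0018 kg/kg → 0.0018 × 34000 / 9.8 = 6.24 mm
PW = 17.96 + 25.67 + 6.24 = 49.87 ≈ 49.9 mm.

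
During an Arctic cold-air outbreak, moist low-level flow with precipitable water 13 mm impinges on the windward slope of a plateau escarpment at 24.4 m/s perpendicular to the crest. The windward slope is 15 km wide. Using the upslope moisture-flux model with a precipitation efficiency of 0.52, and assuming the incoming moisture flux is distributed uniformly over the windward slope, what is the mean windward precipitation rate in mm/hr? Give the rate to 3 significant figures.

R ≈ 39.6 mm/hr

Incoming column moisture flux per unit ridge length: F = V × PW = 24.4 × 13 = 317.2 mm·m/s.
Spread over the 15 km slope with efficiency ε = 0.52: R = ε·F/W = 0.52 × 317.2 / 15000 m = 1.100e-02 mm/s.
R = 1.100e-02 × 3600 = 39.6 mm/hr.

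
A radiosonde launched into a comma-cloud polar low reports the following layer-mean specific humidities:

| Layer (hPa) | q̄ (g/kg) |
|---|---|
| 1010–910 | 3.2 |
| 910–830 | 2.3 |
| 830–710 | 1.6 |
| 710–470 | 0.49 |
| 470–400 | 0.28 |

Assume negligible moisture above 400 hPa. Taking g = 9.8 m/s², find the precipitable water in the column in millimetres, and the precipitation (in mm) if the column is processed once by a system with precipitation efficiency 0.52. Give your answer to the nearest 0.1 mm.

PW ≈ 8.5 mm; precipitation ≈ 4.4 mm

Precipitable water is the column-integrated vapour mass per unit area: PW = (1/g) Σ q̄ Δp, with q in kg/kg and Δp in Pa (1 kg/m² of water = 1 mm).
Layer 1010–910 hPa: Δp = 100 hPa = 10000 Pa, q̄ = 0.0032 kg/kg → 0.0032 × 10000 / 9.8 = 3.27 mm
Layer 910–830 hPa: Δp = 80 hPa = 8000 Pa, q̄ = 0.0023 kg/kg → 0.0023 × 8000 / 9.8 = 1.88 mm
Layer 830–710 hPa: Δp = 120 hPa = 12000 Pa, q̄ = 0.0016 kg/kg → 0.0016 × 12000 / 9.8 = 1.96 mm
Layer 710–470 hPa: Δp = 240 hPa = 24000 Pa, q̄ = 0.00049 kg/kg → 0.00049 × 24000 / 9.8 = 1.20 mm
Layer 470–400 hPa: Δp = 70 hPa = 7000 Pa, q̄ = 0.00028 kg/kg → 0.00028 × 7000 / 9.8 = 0.20 mm
PW = 3.27 + 1.88 + 1.96 + 1.20 + 0.20 = 8.51 ≈ 8.5 mm.
Precipitation = ε × PW = 0.52 × 8.5 = 4.4 mm.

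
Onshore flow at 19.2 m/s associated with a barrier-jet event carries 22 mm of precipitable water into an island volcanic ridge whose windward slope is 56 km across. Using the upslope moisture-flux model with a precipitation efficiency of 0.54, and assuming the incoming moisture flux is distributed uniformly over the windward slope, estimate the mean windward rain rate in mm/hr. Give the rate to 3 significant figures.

Incoming column moisture flux per unit ridge length: F = V × PW = 19.2 × 22 = 422.4 mm·m/s.
Spread over the 56 km slope with efficiency ε = 0.54: R = ε·F/W = 0.54 × 422.4 / 56000 m = 4.073e-03 mm/s.
R = 4.073e-03 × 3600 = 14.7 mm/hr.

R ≈ 14.7 mm/hr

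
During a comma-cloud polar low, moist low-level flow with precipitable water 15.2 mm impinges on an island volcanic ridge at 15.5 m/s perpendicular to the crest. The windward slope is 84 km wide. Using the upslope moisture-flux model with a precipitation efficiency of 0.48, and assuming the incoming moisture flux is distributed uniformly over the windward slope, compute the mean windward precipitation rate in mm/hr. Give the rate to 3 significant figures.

Incoming column moisture flux per unit ridge length: F = V × PW = 15.5 × 15.2 = 235.6 mm·m/s.
Spread over the 84 km slope with efficiency ε = 0.48: R = ε·F/W = 0.48 × 235.6 / 84000 m = 1.346e-03 mm/s.
R = 1.346e-03 × 3600 = 4.85 mm/hr.

R ≈ 4.85 mm/hr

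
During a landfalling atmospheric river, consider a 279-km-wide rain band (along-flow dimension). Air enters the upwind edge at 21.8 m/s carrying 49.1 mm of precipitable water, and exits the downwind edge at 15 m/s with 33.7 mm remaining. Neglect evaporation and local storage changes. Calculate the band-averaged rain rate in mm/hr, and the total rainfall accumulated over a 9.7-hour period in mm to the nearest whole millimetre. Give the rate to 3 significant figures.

Column moisture flux per unit crosswind length is F = V × PW.
Inflow: F_in = 21.8 × 49.1 = 1070.38 mm·m/s
Outflow: F_out = 15 × 33.7 = 505.5 mm·m/s
Steady-state rate R = (F_in − F_out)/L = (1070.38 − 505.5) / 279000 m = 2.025e-03 mm/s.
R = 2.025e-03 × 3600 = 7.29 mm/hr.
Over 9.7 h: total = 7.29 × 9.7 = 70.713 ≈ 71 mm.

R ≈ 7.29 mm/hr; total ≈ 71 mm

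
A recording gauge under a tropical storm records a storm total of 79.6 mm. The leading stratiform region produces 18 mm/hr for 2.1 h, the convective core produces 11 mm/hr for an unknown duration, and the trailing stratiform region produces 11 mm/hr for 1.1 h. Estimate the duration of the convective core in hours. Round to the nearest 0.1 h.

Known phases: 18 × 2.1 + 11 × 1.1 = 37.8 + 12.1 = 49.9 mm.
Remaining depth = 79.6 − 49.9 = 29.7 mm.
Duration = 29.7 / 11 = 2.7 h.

duration ≈ 2.7 h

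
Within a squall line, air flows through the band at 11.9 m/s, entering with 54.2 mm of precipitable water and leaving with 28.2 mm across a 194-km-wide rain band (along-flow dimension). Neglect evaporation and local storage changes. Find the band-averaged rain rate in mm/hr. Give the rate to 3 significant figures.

Column moisture flux per unit crosswind length is F = V × PW.
Inflow: F_in = 11.9 × 54.2 = 644.98 mm·m/s
Outflow: F_out = 11.9 × 28.2 = 335.58 mm·m/s
Steady-state rate R = (F_in − F_out)/L = (644.98 − 335.58) / 194000 m = 1.595e-03 mm/s.
R = 1.595e-03 × 3600 = 5.74 mm/hr.

R ≈ 5.74 mm/hr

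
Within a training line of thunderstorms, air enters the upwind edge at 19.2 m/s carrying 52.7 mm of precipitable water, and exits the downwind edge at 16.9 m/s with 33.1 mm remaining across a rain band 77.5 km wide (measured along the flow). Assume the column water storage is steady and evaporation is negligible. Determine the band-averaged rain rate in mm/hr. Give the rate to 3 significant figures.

Column moisture flux per unit crosswind length is F = V × PW.
Inflow: F_in = 19.2 × 52.7 = 1011.84 mm·m/s
Outflow: F_out = 16.9 × 33.1 = 559.39 mm·m/s
Steady-state rate R = (F_in − F_out)/L = (1011.84 − 559.39) / 77500 m = 5.838e-03 mm/s.
R = 5.838e-03 × 3600 = 21.0 mm/hr.

R ≈ 21.0 mm/hr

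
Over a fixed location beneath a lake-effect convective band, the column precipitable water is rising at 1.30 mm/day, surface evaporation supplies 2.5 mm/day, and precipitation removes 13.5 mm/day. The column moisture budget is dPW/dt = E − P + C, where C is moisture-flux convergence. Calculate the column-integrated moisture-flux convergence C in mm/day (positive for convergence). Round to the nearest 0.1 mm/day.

dPW/dt = +1.30 mm/day.
C = dPW/dt − E + P = (+1.30) − 2.5 + 13.5 = 12.3 mm/day.

C ≈ 12.3 mm/day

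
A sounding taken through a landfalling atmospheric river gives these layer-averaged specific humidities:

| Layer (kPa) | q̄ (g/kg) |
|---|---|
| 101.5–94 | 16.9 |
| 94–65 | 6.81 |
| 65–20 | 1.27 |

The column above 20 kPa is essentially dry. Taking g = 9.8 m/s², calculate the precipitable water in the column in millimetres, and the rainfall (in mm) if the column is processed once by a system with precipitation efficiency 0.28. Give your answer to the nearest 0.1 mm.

PW ≈ 38.9 mm; rainfall ≈ 10.9 mm

Precipitable water is the column-integrated vapour mass per unit area: PW = (1/g) Σ q̄ Δp, with q in kg/kg and Δp in Pa (1 kg/m² of water = 1 mm).
Layer 101.5–94 kPa: Δp = 75 hPa = 7500 Pa, q̄ = 0.0169 kg/kg → 0.0169 × 7500 / 9.8 = 12.93 mm
Layer 94–65 kPa: Δp = 290 hPa = 29000 Pa, q̄ = 0.00681 kg/kg → 0.00681 × 29000 / 9.8 = 20.15 mm
Layer 65–20 kPa: Δp = 450 hPa = 45000 Pa, q̄ = 0.00127 kg/kg → 0.00127 × 45000 / 9.8 = 5.83 mm
PW = 12.93 + 20.15 + 5.83 = 38.91 ≈ 38.9 mm.
Rainfall = ε × PW = 0.28 × 38.9 = 10.9 mm.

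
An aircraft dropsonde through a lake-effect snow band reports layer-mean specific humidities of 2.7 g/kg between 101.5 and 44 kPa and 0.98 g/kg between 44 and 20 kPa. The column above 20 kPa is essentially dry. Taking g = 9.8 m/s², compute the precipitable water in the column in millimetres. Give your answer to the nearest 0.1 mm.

PW ≈ 18.2 mm

Precipitable water is the column-integrated vapour mass per unit area: PW = (1/g) Σ q̄ Δp, with q in kg/kg and Δp in Pa (1 kg/m² of water = 1 mm).
Layer 101.5–44 kPa: Δp = 575 hPa = 57500 Pa, q̄ = 0.0027 kg/kg → 0.0027 × 57500 / 9.8 = 15.84 mm
Layer 44–20 kPa: Δp = 240 hPa = 24000 Pa, q̄ = 0.00098 kg/kg → 0.00098 × 24000 / 9.8 = 2.40 mm
PW = 15.84 + 2.40 = 18.24 ≈ 18.2 mm.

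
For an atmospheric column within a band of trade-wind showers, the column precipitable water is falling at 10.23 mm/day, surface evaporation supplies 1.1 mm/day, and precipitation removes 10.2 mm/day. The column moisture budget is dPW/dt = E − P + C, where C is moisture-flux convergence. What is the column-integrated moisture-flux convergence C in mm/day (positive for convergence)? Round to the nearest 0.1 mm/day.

dPW/dt = -10.23 mm/day.
C = dPW/dt − E + P = (-10.23) − 1.1 + 10.2 = -1.1 mm/day.

C ≈ -1.1 mm/day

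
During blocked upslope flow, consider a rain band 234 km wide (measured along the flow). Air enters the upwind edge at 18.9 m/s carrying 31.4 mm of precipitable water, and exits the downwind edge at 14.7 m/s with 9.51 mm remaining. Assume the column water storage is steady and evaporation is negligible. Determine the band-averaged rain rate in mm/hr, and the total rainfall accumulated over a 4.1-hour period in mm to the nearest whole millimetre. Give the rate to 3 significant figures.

R ≈ 6.98 mm/hr; total ≈ 29 mm

Column moisture flux per unit crosswind length is F = V × PW.
Inflow: F_in = 18.9 × 31.4 = 593.46 mm·m/s
Outflow: F_out = 14.7 × 9.51 = 139.797 mm·m/s
Steady-state rate R = (F_in − F_out)/L = (593.46 − 139.797) / 234000 m = 1.939e-03 mm/s.
R = 1.939e-03 × 3600 = 6.98 mm/hr.
Over 4.1 h: total = 6.98 × 4.1 = 28.618 ≈ 29 mm.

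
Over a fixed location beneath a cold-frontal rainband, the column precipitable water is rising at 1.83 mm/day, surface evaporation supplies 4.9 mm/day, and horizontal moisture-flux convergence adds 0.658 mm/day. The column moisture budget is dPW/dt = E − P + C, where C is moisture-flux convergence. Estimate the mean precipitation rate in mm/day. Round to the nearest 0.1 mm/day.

dPW/dt = +1.83 mm/day.
P = E + C − dPW/dt = 4.9 + (0.658) − (+1.83) = 3.7 mm/day.

P ≈ 3.7 mm/day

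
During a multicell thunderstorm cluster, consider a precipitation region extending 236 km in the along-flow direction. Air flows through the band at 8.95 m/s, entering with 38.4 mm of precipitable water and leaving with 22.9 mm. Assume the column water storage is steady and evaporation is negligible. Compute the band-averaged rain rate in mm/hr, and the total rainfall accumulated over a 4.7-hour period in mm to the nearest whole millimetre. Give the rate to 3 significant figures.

Column moisture flux per unit crosswind length is F = V × PW.
Inflow: F_in = 8.95 × 38.4 = 343.68 mm·m/s
Outflow: F_out = 8.95 × 22.9 = 204.955 mm·m/s
Steady-state rate R = (F_in − F_out)/L = (343.68 − 204.955) / 236000 m = 5.878e-04 mm/s.
R = 5.878e-04 × 3600 = 2.12 mm/hr.
Over 4.7 h: total = 2.12 × 4.7 = 9.964 ≈ 10 mm.

R ≈ 2.12 mm/hr; total ≈ 10 mm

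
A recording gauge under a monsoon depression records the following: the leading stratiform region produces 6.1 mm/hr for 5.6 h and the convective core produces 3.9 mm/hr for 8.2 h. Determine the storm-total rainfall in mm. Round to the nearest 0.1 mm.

Total = Σ Rᵢ Δtᵢ = 6.1 × 5.6 + 3.9 × 8.2
      = 34.16 + 31.98 = 66.1 mm.

total ≈ 66.1 mm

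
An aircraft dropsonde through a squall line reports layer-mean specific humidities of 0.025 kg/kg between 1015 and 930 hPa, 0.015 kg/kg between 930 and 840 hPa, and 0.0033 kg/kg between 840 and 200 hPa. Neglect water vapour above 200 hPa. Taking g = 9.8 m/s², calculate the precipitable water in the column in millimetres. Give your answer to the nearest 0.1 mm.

PW ≈ 57.0 mm

Precipitable water is the column-integrated vapour mass per unit area: PW = (1/g) Σ q̄ Δp, with q in kg/kg and Δp in Pa (1 kg/m² of water = 1 mm).
Layer 1015–930 hPa: Δp = 85 hPa = 8500 Pa, q̄ = 0.025 kg/kg → 0.025 × 8500 / 9.8 = 21.68 mm
Layer 930–840 hPa: Δp = 90 hPa = 9000 Pa, q̄ = 0.015 kg/kg → 0.015 × 9000 / 9.8 = 13.78 mm
Layer 840–200 hPa: Δp = 640 hPa = 64000 Pa, q̄ = 0.0033 kg/kg → 0.0033 × 64000 / 9.8 = 21.55 mm
PW = 21.68 + 13.78 + 21.55 = 57.01 ≈ 57.0 mm.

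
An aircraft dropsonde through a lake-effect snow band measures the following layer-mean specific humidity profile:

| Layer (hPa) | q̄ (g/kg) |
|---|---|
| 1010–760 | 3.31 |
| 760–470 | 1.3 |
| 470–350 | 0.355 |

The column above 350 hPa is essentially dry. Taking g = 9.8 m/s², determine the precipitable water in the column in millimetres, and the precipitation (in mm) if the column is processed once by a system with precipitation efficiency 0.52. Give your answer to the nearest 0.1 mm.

PW ≈ 12.7 mm; precipitation ≈ 6.6 mm

Precipitable water is the column-integrated vapour mass per unit area: PW = (1/g) Σ q̄ Δp, with q in kg/kg and Δp in Pa (1 kg/m² of water = 1 mm).
Layer 1010–760 hPa: Δp = 250 hPa = 25000 Pa, q̄ = 0.00331 kg/kg → 0.00331 × 25000 / 9.8 = 8.44 mm
Layer 760–470 hPa: Δp = 290 hPa = 29000 Pa, q̄ = 0.0013 kg/kg → 0.0013 × 29000 / 9.8 = 3.85 mm
Layer 470–350 hPa: Δp = 120 hPa = 12000 Pa, q̄ = 0.000355 kg/kg → 0.000355 × 12000 / 9.8 = 0.43 mm
PW = 8.44 + 3.85 + 0.43 = 12.72 ≈ 12.7 mm.
Precipitation = ε × PW = 0.52 × 12.7 = 6.6 mm.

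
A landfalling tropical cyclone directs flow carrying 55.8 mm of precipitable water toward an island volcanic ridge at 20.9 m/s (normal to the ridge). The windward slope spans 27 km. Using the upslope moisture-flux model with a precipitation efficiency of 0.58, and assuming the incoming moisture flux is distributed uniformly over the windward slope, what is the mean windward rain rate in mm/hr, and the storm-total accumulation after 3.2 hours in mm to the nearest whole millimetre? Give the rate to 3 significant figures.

R ≈ 90.2 mm/hr; total ≈ 289 mm

Incoming column moisture flux per unit ridge length: F = V × PW = 20.9 × 55.8 = 1166.22 mm·m/s.
Spread over the 27 km slope with efficiency ε = 0.58: R = ε·F/W = 0.58 × 1166.22 / 27000 m = 2.505e-02 mm/s.
R = 2.505e-02 × 3600 = 90.2 mm/hr.
Over 3.2 h: total = 90.2 × 3.2 = 288.64 ≈ 289 mm.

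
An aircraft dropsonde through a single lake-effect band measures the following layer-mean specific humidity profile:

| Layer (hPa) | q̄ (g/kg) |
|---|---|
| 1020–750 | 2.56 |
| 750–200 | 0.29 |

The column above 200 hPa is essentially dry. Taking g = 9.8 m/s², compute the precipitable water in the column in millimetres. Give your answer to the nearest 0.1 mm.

PW ≈ 8.7 mm

Precipitable water is the column-integrated vapour mass per unit area: PW = (1/g) Σ q̄ Δp, with q in kg/kg and Δp in Pa (1 kg/m² of water = 1 mm).
Layer 1020–750 hPa: Δp = 270 hPa = 27000 Pa, q̄ = 0.00256 kg/kg → 0.00256 × 27000 / 9.8 = 7.05 mm
Layer 750–200 hPa: Δp = 550 hPa = 55000 Pa, q̄ = 0.00029 kg/kg → 0.00029 × 55000 / 9.8 = 1.63 mm
PW = 7.05 + 1.63 = 8.68 ≈ 8.7 mm.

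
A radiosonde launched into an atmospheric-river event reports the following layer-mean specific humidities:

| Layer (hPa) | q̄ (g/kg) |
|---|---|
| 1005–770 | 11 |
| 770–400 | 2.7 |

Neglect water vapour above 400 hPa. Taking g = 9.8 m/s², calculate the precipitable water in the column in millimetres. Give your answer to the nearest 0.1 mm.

PW ≈ 36.6 mm

Precipitable water is the column-integrated vapour mass per unit area: PW = (1/g) Σ q̄ Δp, with q in kg/kg and Δp in Pa (1 kg/m² of water = 1 mm).
Layer 1005–770 hPa: Δp = 235 hPa = 23500 Pa, q̄ = 0.011 kg/kg → 0.011 × 23500 / 9.8 = 26.38 mm
Layer 770–400 hPa: Δp = 370 hPa = 37000 Pa, q̄ = 0.0027 kg/kg → 0.0027 × 37000 / 9.8 = 10.19 mm
PW = 26.38 + 10.19 = 36.57 ≈ 36.6 mm.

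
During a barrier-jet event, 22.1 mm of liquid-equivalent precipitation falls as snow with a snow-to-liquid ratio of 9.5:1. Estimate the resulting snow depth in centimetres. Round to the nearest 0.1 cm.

Snow depth = liquid × ratio = 22.1 mm × 9.5 = 209.95 mm = 21.0 cm.

snow depth ≈ 21.0 cm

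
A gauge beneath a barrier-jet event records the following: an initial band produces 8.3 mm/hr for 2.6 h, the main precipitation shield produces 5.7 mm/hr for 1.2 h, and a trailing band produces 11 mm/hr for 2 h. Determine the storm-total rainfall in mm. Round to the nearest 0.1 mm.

Total = Σ Rᵢ Δtᵢ = 8.3 × 2.6 + 5.7 × 1.2 + 11 × 2
      = 21.58 + 6.84 + 22 = 50.4 mm.

total ≈ 50.4 mm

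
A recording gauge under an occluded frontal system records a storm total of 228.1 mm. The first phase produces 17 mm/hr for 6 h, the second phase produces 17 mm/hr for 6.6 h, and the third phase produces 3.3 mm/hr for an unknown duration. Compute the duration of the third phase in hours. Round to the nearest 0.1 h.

Known phases: 17 × 6 + 17 × 6.6 = 102 + 112.2 = 214.2 mm.
Remaining depth = 228.1 − 214.2 = 13.9 mm.
Duration = 13.9 / 3.3 = 4.2 h.

duration ≈ 4.2 h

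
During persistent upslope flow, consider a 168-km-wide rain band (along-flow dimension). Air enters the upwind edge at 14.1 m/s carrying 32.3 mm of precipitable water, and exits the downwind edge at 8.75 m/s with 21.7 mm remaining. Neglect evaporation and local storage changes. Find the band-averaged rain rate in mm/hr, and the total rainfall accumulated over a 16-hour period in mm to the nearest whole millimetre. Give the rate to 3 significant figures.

R ≈ 5.69 mm/hr; total ≈ 91 mm

Column moisture flux per unit crosswind length is F = V × PW.
Inflow: F_in = 14.1 × 32.3 = 455.43 mm·m/s
Outflow: F_out = 8.75 × 21.7 = 189.875 mm·m/s
Steady-state rate R = (F_in − F_out)/L = (455.43 − 189.875) / 168000 m = 1.581e-03 mm/s.
R = 1.581e-03 × 3600 = 5.69 mm/hr.
Over 16 h: total = 5.69 × 16 = 91.04 ≈ 91 mm.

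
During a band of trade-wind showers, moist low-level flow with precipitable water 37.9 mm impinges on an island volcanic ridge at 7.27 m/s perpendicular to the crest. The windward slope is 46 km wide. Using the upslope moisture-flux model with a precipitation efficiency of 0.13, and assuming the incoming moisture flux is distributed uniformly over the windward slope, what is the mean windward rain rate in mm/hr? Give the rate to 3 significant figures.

R ≈ 2.80 mm/hr

Incoming column moisture flux per unit ridge length: F = V × PW = 7.27 × 37.9 = 275.533 mm·m/s.
Spread over the 46 km slope with efficiency ε = 0.13: R = ε·F/W = 0.13 × 275.533 / 46000 m = 7.787e-04 mm/s.
R = 7.787e-04 × 3600 = 2.80 mm/hr.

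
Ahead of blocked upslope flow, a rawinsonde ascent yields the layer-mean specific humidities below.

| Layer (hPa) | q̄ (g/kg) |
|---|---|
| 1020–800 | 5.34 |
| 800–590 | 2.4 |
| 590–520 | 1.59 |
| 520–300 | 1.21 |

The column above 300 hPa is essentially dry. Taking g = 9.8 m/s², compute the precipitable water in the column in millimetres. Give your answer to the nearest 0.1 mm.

PW ≈ 21.0 mm

Precipitable water is the column-integrated vapour mass per unit area: PW = (1/g) Σ q̄ Δp, with q in kg/kg and Δp in Pa (1 kg/m² of water = 1 mm).
Layer 1020–800 hPa: Δp = 220 hPa = 22000 Pa, q̄ = 0.00534 kg/kg → 0.00534 × 22000 / 9.8 = 11.99 mm
Layer 800–590 hPa: Δp = 210 hPa = 21000 Pa, q̄ = 0.0024 kg/kg → 0.0024 × 21000 / 9.8 = 5.14 mm
Layer 590–520 hPa: Δp = 70 hPa = 7000 Pa, q̄ = 0.00159 kg/kg → 0.00159 × 7000 / 9.8 = 1.14 mm
Layer 520–300 hPa: Δp = 220 hPa = 22000 Pa, q̄ = 0.00121 kg/kg → 0.00121 × 22000 / 9.8 = 2.72 mm
PW = 11.99 + 5.14 + 1.14 + 2.72 = 20.99 ≈ 21.0 mm.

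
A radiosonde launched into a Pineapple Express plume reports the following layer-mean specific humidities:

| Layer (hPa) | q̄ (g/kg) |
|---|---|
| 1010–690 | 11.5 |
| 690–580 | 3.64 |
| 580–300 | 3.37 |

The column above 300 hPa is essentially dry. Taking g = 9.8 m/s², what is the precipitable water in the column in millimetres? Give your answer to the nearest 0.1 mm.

PW ≈ 51.3 mm

Precipitable water is the column-integrated vapour mass per unit area: PW = (1/g) Σ q̄ Δp, with q in kg/kg and Δp in Pa (1 kg/m² of water = 1 mm).
Layer 1010–690 hPa: Δp = 320 hPa = 32000 Pa, q̄ = 0.0115 kg/kg → 0.0115 × 32000 / 9.8 = 37.55 mm
Layer 690–580 hPa: Δp = 110 hPa = 11000 Pa, q̄ = 0.00364 kg/kg → 0.00364 × 11000 / 9.8 = 4.09 mm
Layer 580–300 hPa: Δp = 280 hPa = 28000 Pa, q̄ = 0.00337 kg/kg → 0.00337 × 28000 / 9.8 = 9.63 mm
PW = 37.55 + 4.09 + 9.63 = 51.27 ≈ 51.3 mm.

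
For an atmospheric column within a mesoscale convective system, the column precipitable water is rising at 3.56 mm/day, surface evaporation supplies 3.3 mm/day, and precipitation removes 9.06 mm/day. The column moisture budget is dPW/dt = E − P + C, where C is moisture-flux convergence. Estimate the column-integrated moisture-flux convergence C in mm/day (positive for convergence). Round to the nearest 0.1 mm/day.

dPW/dt = +3.56 mm/day.
C = dPW/dt − E + P = (+3.56) − 3.3 + 9.06 = 9.3 mm/day.

C ≈ 9.3 mm/day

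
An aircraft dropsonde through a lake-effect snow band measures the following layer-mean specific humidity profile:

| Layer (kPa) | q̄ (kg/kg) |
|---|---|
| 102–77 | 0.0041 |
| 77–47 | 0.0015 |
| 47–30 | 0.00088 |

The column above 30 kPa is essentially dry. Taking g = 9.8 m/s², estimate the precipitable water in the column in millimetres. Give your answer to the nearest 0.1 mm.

PW ≈ 16.6 mm

Precipitable water is the column-integrated vapour mass per unit area: PW = (1/g) Σ q̄ Δp, with q in kg/kg and Δp in Pa (1 kg/m² of water = 1 mm).
Layer 102–77 kPa: Δp = 250 hPa = 25000 Pa, q̄ = 0.0041 kg/kg → 0.0041 × 25000 / 9.8 = 10.46 mm
Layer 77–47 kPa: Δp = 300 hPa = 30000 Pa, q̄ = 0.0015 kg/kg → 0.0015 × 30000 / 9.8 = 4.59 mm
Layer 47–30 kPa: Δp = 170 hPa = 17000 Pa, q̄ = 0.00088 kg/kg → 0.00088 × 17000 / 9.8 = 1.53 mm
PW = 10.46 + 4.59 + 1.53 = 16.58 ≈ 16.6 mm.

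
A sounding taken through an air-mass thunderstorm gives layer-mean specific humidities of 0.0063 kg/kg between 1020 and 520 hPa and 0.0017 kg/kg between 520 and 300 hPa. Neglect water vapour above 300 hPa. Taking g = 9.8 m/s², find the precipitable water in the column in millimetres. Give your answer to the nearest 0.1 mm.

Precipitable water is the column-integrated vapour mass per unit area: PW = (1/g) Σ q̄ Δp, with q in kg/kg and Δp in Pa (1 kg/m² of water = 1 mm).
Layer 1020–520 hPa: Δp = 500 hPa = 50000 Pa, q̄ = 0.0063 kg/kg → 0.0063 × 50000 / 9.8 = 32.14 mm
Layer 520–300 hPa: Δp = 220 hPa = 22000 Pa, q̄ = 0.0017 kg/kg → 0.0017 × 22000 / 9.8 = 3.82 mm
PW = 32.14 + 3.82 = 35.96 ≈ 36.0 mm.

PW ≈ 36.0 mm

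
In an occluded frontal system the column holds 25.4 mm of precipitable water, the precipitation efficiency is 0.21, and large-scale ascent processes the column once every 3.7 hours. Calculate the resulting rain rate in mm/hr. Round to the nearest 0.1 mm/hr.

Each overturning extracts ε × PW = 0.21 × 25.4 = 5.334 mm.
Rate = ε·PW / τ = 5.334 / 3.7 h = 1.4 mm/hr.

R ≈ 1.4 mm/hr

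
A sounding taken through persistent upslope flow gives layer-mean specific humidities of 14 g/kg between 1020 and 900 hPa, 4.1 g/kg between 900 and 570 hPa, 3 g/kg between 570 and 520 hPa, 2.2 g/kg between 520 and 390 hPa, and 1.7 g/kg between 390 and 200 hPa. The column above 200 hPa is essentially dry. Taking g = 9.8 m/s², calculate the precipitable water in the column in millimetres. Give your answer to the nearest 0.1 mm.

PW ≈ 38.7 mm

Precipitable water is the column-integrated vapour mass per unit area: PW = (1/g) Σ q̄ Δp, with q in kg/kg and Δp in Pa (1 kg/m² of water = 1 mm).
Layer 1020–900 hPa: Δp = 120 hPa = 12000 Pa, q̄ = 0.014 kg/kg → 0.014 × 12000 / 9.8 = 17.14 mm
Layer 900–570 hPa: Δp = 330 hPa = 33000 Pa, q̄ = 0.0041 kg/kg → 0.0041 × 33000 / 9.8 = 13.81 mm
Layer 570–520 hPa: Δp = 50 hPa = 5000 Pa, q̄ = 0.003 kg/kg → 0.003 × 5000 / 9.8 = 1.53 mm
Layer 520–390 hPa: Δp = 130 hPa = 13000 Pa, q̄ = 0.0022 kg/kg → 0.0022 × 13000 / 9.8 = 2.92 mm
Layer 390–200 hPa: Δp = 190 hPa = 19000 Pa, q̄ = 0.0017 kg/kg → 0.0017 × 19000 / 9.8 = 3.30 mm
PW = 17.14 + 13.81 + 1.53 + 2.92 + 3.30 = 38.70 ≈ 38.7 mm.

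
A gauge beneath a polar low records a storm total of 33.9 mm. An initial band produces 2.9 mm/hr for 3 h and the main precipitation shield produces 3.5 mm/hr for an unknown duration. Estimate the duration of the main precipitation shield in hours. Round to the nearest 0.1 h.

duration ≈ 7.2 h

Known phases: 2.9 × 3 = 8.7 mm.
Remaining depth = 33.9 − 8.7 = 25.2 mm.
Duration = 25.2 / 3.5 = 7.2 h.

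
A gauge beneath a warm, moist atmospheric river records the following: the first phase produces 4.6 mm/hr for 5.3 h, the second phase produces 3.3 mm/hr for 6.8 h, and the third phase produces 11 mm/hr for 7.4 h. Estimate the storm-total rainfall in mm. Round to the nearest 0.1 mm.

total ≈ 128.2 mm

Total = Σ Rᵢ Δtᵢ = 4.6 × 5.3 + 3.3 × 6.8 + 11 × 7.4
      = 24.38 + 22.44 + 81.4 = 128.2 mm.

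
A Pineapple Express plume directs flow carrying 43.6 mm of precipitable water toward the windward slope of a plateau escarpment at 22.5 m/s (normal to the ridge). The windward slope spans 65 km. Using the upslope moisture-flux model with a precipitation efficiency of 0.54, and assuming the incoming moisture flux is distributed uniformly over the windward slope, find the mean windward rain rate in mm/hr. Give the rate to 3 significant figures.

Incoming column moisture flux per unit ridge length: F = V × PW = 22.5 × 43.6 = 981 mm·m/s.
Spread over the 65 km slope with efficiency ε = 0.54: R = ε·F/W = 0.54 × 981 / 65000 m = 8.150e-03 mm/s.
R = 8.150e-03 × 3600 = 29.3 mm/hr.

R ≈ 29.3 mm/hr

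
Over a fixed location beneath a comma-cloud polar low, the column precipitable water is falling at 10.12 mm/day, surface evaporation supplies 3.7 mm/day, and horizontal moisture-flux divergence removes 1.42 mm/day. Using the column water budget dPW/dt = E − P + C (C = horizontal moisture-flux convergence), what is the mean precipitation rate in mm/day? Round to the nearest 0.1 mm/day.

P ≈ 12.4 mm/day

dPW/dt = -10.12 mm/day.
P = E + C − dPW/dt = 3.7 + (-1.42) − (-10.12) = 12.4 mm/day.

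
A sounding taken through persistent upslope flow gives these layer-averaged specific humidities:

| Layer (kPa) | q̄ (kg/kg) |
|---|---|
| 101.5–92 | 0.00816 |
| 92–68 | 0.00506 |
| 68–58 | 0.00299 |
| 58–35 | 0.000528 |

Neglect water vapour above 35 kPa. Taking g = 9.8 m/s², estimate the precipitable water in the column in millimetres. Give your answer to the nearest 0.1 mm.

PW ≈ 24.6 mm

Precipitable water is the column-integrated vapour mass per unit area: PW = (1/g) Σ q̄ Δp, with q in kg/kg and Δp in Pa (1 kg/m² of water = 1 mm).
Layer 101.5–92 kPa: Δp = 95 hPa = 9500 Pa, q̄ = 0.00816 kg/kg → 0.00816 × 9500 / 9.8 = 7.91 mm
Layer 92–68 kPa: Δp = 240 hPa = 24000 Pa, q̄ = 0.00506 kg/kg → 0.00506 × 24000 / 9.8 = 12.39 mm
Layer 68–58 kPa: Δp = 100 hPa = 10000 Pa, q̄ = 0.00299 kg/kg → 0.00299 × 10000 / 9.8 = 3.05 mm
Layer 58–35 kPa: Δp = 230 hPa = 23000 Pa, q̄ = 0.000528 kg/kg → 0.000528 × 23000 / 9.8 = 1.24 mm
PW = 7.91 + 12.39 + 3.05 + 1.24 = 24.59 ≈ 24.6 mm.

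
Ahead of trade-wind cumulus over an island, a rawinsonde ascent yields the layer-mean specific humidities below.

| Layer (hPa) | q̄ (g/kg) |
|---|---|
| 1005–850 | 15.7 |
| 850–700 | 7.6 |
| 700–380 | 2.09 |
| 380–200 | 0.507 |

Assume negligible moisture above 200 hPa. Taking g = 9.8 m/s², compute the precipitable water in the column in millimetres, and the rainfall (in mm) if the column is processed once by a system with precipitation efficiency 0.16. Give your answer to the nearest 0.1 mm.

PW ≈ 44.2 mm; rainfall ≈ 7.1 mm

Precipitable water is the column-integrated vapour mass per unit area: PW = (1/g) Σ q̄ Δp, with q in kg/kg and Δp in Pa (1 kg/m² of water = 1 mm).
Layer 1005–850 hPa: Δp = 155 hPa = 15500 Pa, q̄ = 0.0157 kg/kg → 0.0157 × 15500 / 9.8 = 24.83 mm
Layer 850–700 hPa: Δp = 150 hPa = 15000 Pa, q̄ = 0.0076 kg/kg → 0.0076 × 15000 / 9.8 = 11.63 mm
Layer 700–380 hPa: Δp = 320 hPa = 32000 Pa, q̄ = 0.00209 kg/kg → 0.00209 × 32000 / 9.8 = 6.82 mm
Layer 380–200 hPa: Δp = 180 hPa = 18000 Pa, q̄ = 0.000507 kg/kg → 0.000507 × 18000 / 9.8 = 0.93 mm
PW = 24.83 + 11.63 + 6.82 + 0.93 = 44.21 ≈ 44.2 mm.
Rainfall = ε × PW = 0.16 × 44.2 = 7.1 mm.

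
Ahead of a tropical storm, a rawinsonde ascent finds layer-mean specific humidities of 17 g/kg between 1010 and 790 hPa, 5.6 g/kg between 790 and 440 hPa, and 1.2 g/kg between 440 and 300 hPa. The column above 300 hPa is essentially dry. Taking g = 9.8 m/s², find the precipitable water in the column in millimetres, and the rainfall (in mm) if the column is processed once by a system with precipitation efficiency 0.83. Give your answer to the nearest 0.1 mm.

Precipitable water is the column-integrated vapour mass per unit area: PW = (1/g) Σ q̄ Δp, with q in kg/kg and Δp in Pa (1 kg/m² of water = 1 mm).
Layer 1010–790 hPa: Δp = 220 hPa = 22000 Pa, q̄ = 0.017 kg/kg → 0.017 × 22000 / 9.8 = 38.16 mm
Layer 790–440 hPa: Δp = 350 hPa = 35000 Pa, q̄ = 0.0056 kg/kg → 0.0056 × 35000 / 9.8 = 20.00 mm
Layer 440–300 hPa: Δp = 140 hPa = 14000 Pa, q̄ = 0.0012 kg/kg → 0.0012 × 14000 / 9.8 = 1.71 mm
PW = 38.16 + 20.00 + 1.71 = 59.87 ≈ 59.9 mm.
Rainfall = ε × PW = 0.83 × 59.9 = 49.7 mm.

PW ≈ 59.9 mm; rainfall ≈ 49.7 mm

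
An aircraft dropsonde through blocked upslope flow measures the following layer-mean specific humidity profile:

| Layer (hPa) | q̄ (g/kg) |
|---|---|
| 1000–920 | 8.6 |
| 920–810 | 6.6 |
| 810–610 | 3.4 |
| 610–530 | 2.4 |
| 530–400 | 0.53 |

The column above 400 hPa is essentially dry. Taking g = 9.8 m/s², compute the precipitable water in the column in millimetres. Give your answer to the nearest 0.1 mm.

Precipitable water is the column-integrated vapour mass per unit area: PW = (1/g) Σ q̄ Δp, with q in kg/kg and Δp in Pa (1 kg/m² of water = 1 mm).
Layer 1000–920 hPa: Δp = 80 hPa = 8000 Pa, q̄ = 0.0086 kg/kg → 0.0086 × 8000 / 9.8 = 7.02 mm
Layer 920–810 hPa: Δp = 110 hPa = 11000 Pa, q̄ = 0.0066 kg/kg → 0.0066 × 11000 / 9.8 = 7.41 mm
Layer 810–610 hPa: Δp = 200 hPa = 20000 Pa, q̄ = 0.0034 kg/kg → 0.0034 × 20000 / 9.8 = 6.94 mm
Layer 610–530 hPa: Δp = 80 hPa = 8000 Pa, q̄ = 0.0024 kg/kg → 0.0024 × 8000 / 9.8 = 1.96 mm
Layer 530–400 hPa: Δp = 130 hPa = 13000 Pa, q̄ = 0.00053 kg/kg → 0.00053 × 13000 / 9.8 = 0.70 mm
PW = 7.02 + 7.41 + 6.94 + 1.96 + 0.70 = 24.03 ≈ 24.0 mm.

PW ≈ 24.0 mm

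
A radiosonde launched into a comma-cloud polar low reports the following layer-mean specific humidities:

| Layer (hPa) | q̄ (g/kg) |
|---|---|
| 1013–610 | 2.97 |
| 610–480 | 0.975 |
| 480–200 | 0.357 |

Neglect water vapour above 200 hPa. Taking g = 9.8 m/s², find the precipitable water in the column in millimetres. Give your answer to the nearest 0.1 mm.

Precipitable water is the column-integrated vapour mass per unit area: PW = (1/g) Σ q̄ Δp, with q in kg/kg and Δp in Pa (1 kg/m² of water = 1 mm).
Layer 1013–610 hPa: Δp = 403 hPa = 40300 Pa, q̄ = 0.00297 kg/kg → 0.00297 × 40300 / 9.8 = 12.21 mm
Layer 610–480 hPa: Δp = 130 hPa = 13000 Pa, q̄ = 0.000975 kg/kg → 0.000975 × 13000 / 9.8 = 1.29 mm
Layer 480–200 hPa: Δp = 280 hPa = 28000 Pa, q̄ = 0.000357 kg/kg → 0.000357 × 28000 / 9.8 = 1.02 mm
PW = 12.21 + 1.29 + 1.02 = 14.52 ≈ 14.5 mm.

PW ≈ 14.5 mm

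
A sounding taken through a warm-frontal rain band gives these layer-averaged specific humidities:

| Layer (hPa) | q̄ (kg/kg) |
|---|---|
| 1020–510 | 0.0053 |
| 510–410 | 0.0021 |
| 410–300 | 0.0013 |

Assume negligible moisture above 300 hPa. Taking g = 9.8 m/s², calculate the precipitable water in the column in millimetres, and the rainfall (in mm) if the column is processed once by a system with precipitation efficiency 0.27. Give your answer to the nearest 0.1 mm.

PW ≈ 31.2 mm; rainfall ≈ 8.4 mm

Precipitable water is the column-integrated vapour mass per unit area: PW = (1/g) Σ q̄ Δp, with q in kg/kg and Δp in Pa (1 kg/m² of water = 1 mm).
Layer 1020–510 hPa: Δp = 510 hPa = 51000 Pa, q̄ = 0.0053 kg/kg → 0.0053 × 51000 / 9.8 = 27.58 mm
Layer 510–410 hPa: Δp = 100 hPa = 10000 Pa, q̄ = 0.0021 kg/kg → 0.0021 × 10000 / 9.8 = 2.14 mm
Layer 410–300 hPa: Δp = 110 hPa = 11000 Pa, q̄ = 0.0013 kg/kg → 0.0013 × 11000 / 9.8 = 1.46 mm
PW = 27.58 + 2.14 + 1.46 = 31.18 ≈ 31.2 mm.
Rainfall = ε × PW = 0.27 × 31.2 = 8.4 mm.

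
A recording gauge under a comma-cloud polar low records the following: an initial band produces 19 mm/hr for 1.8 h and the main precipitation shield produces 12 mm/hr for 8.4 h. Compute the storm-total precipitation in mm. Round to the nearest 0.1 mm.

Total = Σ Rᵢ Δtᵢ = 19 × 1.8 + 12 × 8.4
      = 34.2 + 100.8 = 135.0 mm.

total ≈ 135.0 mm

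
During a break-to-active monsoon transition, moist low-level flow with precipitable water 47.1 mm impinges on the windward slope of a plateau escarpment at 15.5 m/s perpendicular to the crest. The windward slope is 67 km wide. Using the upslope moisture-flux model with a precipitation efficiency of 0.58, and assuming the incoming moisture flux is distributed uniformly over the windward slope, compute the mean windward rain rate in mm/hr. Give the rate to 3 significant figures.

R ≈ 22.8 mm/hr

Incoming column moisture flux per unit ridge length: F = V × PW = 15.5 × 47.1 = 730.05 mm·m/s.
Spread over the 67 km slope with efficiency ε = 0.58: R = ε·F/W = 0.58 × 730.05 / 67000 m = 6.320e-03 mm/s.
R = 6.320e-03 × 3600 = 22.8 mm/hr.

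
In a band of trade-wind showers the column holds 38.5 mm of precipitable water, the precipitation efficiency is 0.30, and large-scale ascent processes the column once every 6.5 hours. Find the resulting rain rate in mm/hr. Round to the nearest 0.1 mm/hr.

Each overturning extracts ε × PW = 0.30 × 38.5 = 11.55 mm.
Rate = ε·PW / τ = 11.55 / 6.5 h = 1.8 mm/hr.

R ≈ 1.8 mm/hr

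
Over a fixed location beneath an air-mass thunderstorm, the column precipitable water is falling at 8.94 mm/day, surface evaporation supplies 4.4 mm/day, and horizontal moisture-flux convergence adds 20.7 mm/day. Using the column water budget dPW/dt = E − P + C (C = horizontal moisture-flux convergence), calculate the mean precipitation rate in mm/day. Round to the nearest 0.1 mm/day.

dPW/dt = -8.94 mm/day.
P = E + C − dPW/dt = 4.4 + (20.7) − (-8.94) = 34.0 mm/day.

P ≈ 34.0 mm/day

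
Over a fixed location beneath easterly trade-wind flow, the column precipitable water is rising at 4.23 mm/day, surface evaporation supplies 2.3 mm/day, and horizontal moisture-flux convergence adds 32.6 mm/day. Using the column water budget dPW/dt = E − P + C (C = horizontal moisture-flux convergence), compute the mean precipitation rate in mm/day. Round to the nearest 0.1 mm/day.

P ≈ 30.7 mm/day

dPW/dt = +4.23 mm/day.
P = E + C − dPW/dt = 2.3 + (32.6) − (+4.23) = 30.7 mm/day.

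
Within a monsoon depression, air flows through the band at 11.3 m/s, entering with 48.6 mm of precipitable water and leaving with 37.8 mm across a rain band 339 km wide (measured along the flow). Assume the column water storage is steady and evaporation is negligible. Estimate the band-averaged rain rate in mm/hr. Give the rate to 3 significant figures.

Column moisture flux per unit crosswind length is F = V × PW.
Inflow: F_in = 11.3 × 48.6 = 549.18 mm·m/s
Outflow: F_out = 11.3 × 37.8 = 427.14 mm·m/s
Steady-state rate R = (F_in − F_out)/L = (549.18 − 427.14) / 339000 m = 3.600e-04 mm/s.
R = 3.600e-04 × 3600 = 1.30 mm/hr.

R ≈ 1.30 mm/hr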